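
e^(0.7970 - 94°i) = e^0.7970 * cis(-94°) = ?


e^0.7970 = 2.2189
cos(-94°) = -0.06976
sin(-94°) = -0.99756
Real = 2.2189*(-0.06976) = -0.1548
Imag = 2.2189*(-0.99756) = -2.2135

-0.1548 - 2.2135i


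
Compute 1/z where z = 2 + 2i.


|z|^2 = 4+4 = 8
1/z = (2 - 2i)/8

1/z = 0.2500 - 0.2500i


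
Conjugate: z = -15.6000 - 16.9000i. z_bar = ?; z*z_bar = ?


z_bar = -15.6000 + 16.9000i
z*z_bar = (-15.6)^2 + (-16.9)^2 = 243.36 + 285.61 = 528.97

z_bar = -15.6000 + 16.9000i, z*z_bar = 528.97


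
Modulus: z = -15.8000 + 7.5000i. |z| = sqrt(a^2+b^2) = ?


|z| = sqrt((-15.8)^2 + 7.5^2) = sqrt(249.64 + 56.25) = sqrt(305.89) = 17.4897

|z| = 17.4897


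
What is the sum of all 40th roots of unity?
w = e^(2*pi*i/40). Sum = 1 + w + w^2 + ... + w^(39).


The sum of all 40th roots of unity is 0.
Geometric series: (1 - w^40)/(1 - w) = (1-1)/(1-w) = 0 since w^40 = 1, w ≠ 1.
Alternatively: coefficient of z^39 in z^40 - 1 is 0.

0


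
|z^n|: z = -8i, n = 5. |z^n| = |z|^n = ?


|z| = sqrt(0+64) = sqrt(64) = 8
|z^5| = |z|^5 = 8^5 = 32768

|z^5| = 32768


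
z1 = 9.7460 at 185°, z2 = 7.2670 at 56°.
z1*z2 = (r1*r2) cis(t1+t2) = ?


r = 9.7460 * 7.2670 = 70.8242
theta = 185° + 56° = 241° = 241° (mod 360)

70.8242 cis(241°)


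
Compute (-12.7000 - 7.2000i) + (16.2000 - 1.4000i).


Real: -12.7 + 16.2 = 3.5
Imag: -7.2 - 1.4 = -8.6

3.5000 - 8.6000i


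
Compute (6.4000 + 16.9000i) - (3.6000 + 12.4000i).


Real: 6.4 - 3.6 = 2.8
Imag: 16.9 - 12.4 = 4.5

2.8000 + 4.5000i


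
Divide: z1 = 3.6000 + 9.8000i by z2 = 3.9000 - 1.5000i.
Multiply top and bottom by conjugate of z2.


Conjugate of z2 = 3.9000 + 1.5000i
Numerator: (3.6000 + 9.8000i)(3.9000 + 1.5000i) = -0.6600 + 43.6200i
Denominator: 3.9^2 + (-1.5)^2 = 17.46
Result = (-0.6600 + 43.6200i)/17.46

-0.0378 + 2.4983i


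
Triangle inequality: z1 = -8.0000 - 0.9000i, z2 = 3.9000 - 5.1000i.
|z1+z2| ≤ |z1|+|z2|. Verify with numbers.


|z1| = sqrt((-8)^2 + (-0.9)^2) = sqrt(64.81) = 8.0505
|z2| = sqrt(3.9^2 + (-5.1)^2) = sqrt(41.22) = 6.4203
z1+z2 = -4.1000 - 6.0000i
|z1+z2| = sqrt(52.81) = 7.2670
|z1|+|z2| = 8.0505 + 6.4203 = 14.4708

|z1+z2| = 7.2670 ≤ |z1|+|z2| = 14.4708 (verified)


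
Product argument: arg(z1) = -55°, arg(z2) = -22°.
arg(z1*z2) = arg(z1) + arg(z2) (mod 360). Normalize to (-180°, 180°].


arg(z1*z2) = -55° - 22° = -77°
Normalized to (-180°, 180°]: -77°

-77°


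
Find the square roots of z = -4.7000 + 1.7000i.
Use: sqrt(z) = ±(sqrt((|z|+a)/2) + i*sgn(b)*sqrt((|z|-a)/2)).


|z| = sqrt(22.09+2.89) = 4.9980
sqrt((|z|+a)/2) = sqrt((4.9980+(-4.7))/2) = sqrt(0.1490) = 0.3860
sqrt((|z|-a)/2) = sqrt((4.9980-(-4.7))/2) = sqrt(4.8490) = 2.2020

±(0.3860 + 2.2020i) i.e. 0.3860 + 2.2020i and -0.3860 - 2.2020i


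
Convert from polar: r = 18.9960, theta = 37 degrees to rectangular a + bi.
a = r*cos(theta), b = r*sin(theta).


a = 18.9960*cos(37°) = 18.9960*0.798636 = 15.1709
b = 18.9960*sin(37°) = 18.9960*0.601815 = 11.4321

15.1709 + 11.4321i


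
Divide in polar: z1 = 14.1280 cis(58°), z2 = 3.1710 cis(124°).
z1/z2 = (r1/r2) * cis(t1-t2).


r = 14.1280 / 3.1710 = 4.4554
theta = 58° - 124° = -66° = 294° (mod 360)

4.4554 cis(294°)


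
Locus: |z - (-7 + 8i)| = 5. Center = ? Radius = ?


|z - z0| = r is a circle with center z0 and radius r.
Center = (-7, 8), radius = 5

Circle with center (-7, 8) and radius 5


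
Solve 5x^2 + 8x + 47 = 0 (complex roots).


disc = 8^2 - 4*5*47 = 64 - 940 = -876
sqrt(|disc|) = sqrt(876) = 29.5973
Real part = -8/(2*5) = -0.8000
Imag part = 29.5973/(2*5) = 2.9597

-0.8000 ± 2.9597i


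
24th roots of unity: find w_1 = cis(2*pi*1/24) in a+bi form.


Angle = 360*1/24 = 15°
a = cos(15°) = 0.9659
b = sin(15°) = 0.2588

0.9659 + 0.2588i


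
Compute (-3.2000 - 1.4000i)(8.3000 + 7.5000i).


Real = -3.2*8.3 - (-1.4)*7.5 = -26.56 - (-10.5) = -16.06
Imag = -3.2*7.5 + 8.3*(-1.4) = -24 - (11.62) = -35.62

-16.0600 - 35.6200i


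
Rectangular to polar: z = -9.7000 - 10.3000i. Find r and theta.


r = sqrt(94.09+106.09) = sqrt(200.18) = 14.1485
theta = atan2(-10.3, -9.7) = -133.2816 degrees

r = 14.1485, theta = -133.2816 degrees


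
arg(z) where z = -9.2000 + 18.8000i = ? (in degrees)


Re = -9.2, Im = 18.8
arg = atan2(18.8, -9.2) = 116.0754 degrees

arg(z) = 116.0754 degrees


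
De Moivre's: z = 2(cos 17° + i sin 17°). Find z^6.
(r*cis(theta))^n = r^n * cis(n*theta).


r^6 = 2^6 = 64
n*theta = 6*17° = 102° = 102° (mod 360)
a = 64*cos(102°) = -13.3063
b = 64*sin(102°) = 62.6014

64 cis(102°) = -13.3063 + 62.6014i


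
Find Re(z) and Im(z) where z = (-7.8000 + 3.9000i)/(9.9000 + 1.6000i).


Multiply by conjugate: (-7.8000 + 3.9000i)(9.9000 - 1.6000i) / (9.9^2 + 1.6^2)
Numerator real = -7.8*9.9 + 3.9*1.6 = -70.98
Numerator imag = 3.9*9.9 - (-7.8)*1.6 = 51.09
Denominator = 100.57
Re(z) = -70.98/100.57 = -0.7058
Im(z) = 51.09/100.57 = 0.5080

Re(z) = -0.7058, Im(z) = 0.5080


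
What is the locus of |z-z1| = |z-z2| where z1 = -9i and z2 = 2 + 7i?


Equal distances means the locus is the perpendicular bisector of z1 and z2.
Midpoint = ((0+2)/2, (-9+7)/2) = (1.0000, -1.0000)

Perpendicular bisector through (1.0000, -1.0000)


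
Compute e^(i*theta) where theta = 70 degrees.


cos(70°) = 0.3420
sin(70°) = 0.9397

e^(i*70°) = 0.3420 + 0.9397i


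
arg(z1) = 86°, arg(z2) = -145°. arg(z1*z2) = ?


arg(z1*z2) = 86° - 145° = -59°
Normalized to (-180°, 180°]: -59°

-59°


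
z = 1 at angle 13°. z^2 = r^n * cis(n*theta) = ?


r^2 = 1^2 = 1
n*theta = 2*13° = 26° = 26° (mod 360)
a = 1*cos(26°) = 0.8988
b = 1*sin(26°) = 0.4384

1 cis(26°) = 0.8988 + 0.4384i


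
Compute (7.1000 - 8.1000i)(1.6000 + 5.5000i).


Real = 7.1*1.6 - (-8.1)*5.5 = 11.36 - (-44.55) = 55.91
Imag = 7.1*5.5 + 1.6*(-8.1) = 39.05 - (12.96) = 26.09

55.9100 + 26.0900i


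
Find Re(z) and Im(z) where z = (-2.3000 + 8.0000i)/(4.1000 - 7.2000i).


Multiply by conjugate: (-2.3000 + 8.0000i)(4.1000 + 7.2000i) / (4.1^2 + (-7.2)^2)
Numerator real = -2.3*4.1 + 8*(-7.2) = -67.03
Numerator imag = 8*4.1 - (-2.3)*(-7.2) = 16.24
Denominator = 68.65
Re(z) = -67.03/68.65 = -0.9764
Im(z) = 16.24/68.65 = 0.2366

Re(z) = -0.9764, Im(z) = 0.2366


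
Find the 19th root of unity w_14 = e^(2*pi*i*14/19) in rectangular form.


Angle = 360*14/19 = 265.2632°
a = cos(265.2632°) = -0.0826
b = sin(265.2632°) = -0.9966

-0.0826 - 0.9966i


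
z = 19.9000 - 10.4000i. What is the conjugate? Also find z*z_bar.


z_bar = 19.9000 + 10.4000i
z*z_bar = 19.9^2 + (-10.4)^2 = 396.01 + 108.16 = 504.17

z_bar = 19.9000 + 10.4000i, z*z_bar = 504.17


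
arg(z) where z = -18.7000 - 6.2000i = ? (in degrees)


Re = -18.7, Im = -6.2
arg = atan2(-6.2, -18.7) = -161.6570 degrees

arg(z) = -161.6570 degrees


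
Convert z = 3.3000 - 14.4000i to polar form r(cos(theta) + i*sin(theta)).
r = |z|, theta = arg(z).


r = sqrt(10.89+207.36) = sqrt(218.25) = 14.7733
theta = atan2(-14.4, 3.3) = -77.0926 degrees

r = 14.7733, theta = -77.0926 degrees


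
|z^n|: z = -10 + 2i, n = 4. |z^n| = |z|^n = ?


|z| = sqrt(100+4) = sqrt(104) = 10.1980
|z^4| = |z|^4 = (sqrt(104))^4 = 104^2 = 10816

|z^4| = 10816


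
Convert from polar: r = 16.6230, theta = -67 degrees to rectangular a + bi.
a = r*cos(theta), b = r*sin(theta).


a = 16.6230*cos(-67°) = 16.6230*0.39073 = 6.4951
b = 16.6230*sin(-67°) = 16.6230*(-0.920505) = -15.3016

6.4951 - 15.3016i


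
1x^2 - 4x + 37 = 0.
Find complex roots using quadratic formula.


disc = (-4)^2 - 4*1*37 = 16 - 148 = -132
sqrt(|disc|) = sqrt(132) = 11.4891
Real part = 4/(2*1) = 2.0000
Imag part = 11.4891/(2*1) = 5.7446

2.0000 ± 5.7446i


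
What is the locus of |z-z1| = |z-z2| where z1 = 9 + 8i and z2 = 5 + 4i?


Equal distances means the locus is the perpendicular bisector of z1 and z2.
Midpoint = ((9+5)/2, (8+4)/2) = (7.0000, 6.0000)

Perpendicular bisector through (7.0000, 6.0000)


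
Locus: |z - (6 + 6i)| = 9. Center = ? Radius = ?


|z - z0| = r is a circle with center z0 and radius r.
Center = (6, 6), radius = 9

Circle with center (6, 6) and radius 9


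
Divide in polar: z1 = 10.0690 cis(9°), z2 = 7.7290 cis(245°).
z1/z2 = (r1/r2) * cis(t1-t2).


r = 10.0690 / 7.7290 = 1.3028
theta = 9° - 245° = -236° = 124° (mod 360)

1.3028 cis(124°)


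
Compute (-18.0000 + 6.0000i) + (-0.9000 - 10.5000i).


Real: -18 - 0.9 = -18.9
Imag: 6 - 10.5 = -4.5

-18.9000 - 4.5000i


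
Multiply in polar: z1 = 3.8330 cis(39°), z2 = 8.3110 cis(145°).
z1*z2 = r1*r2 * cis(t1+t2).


r = 3.8330 * 8.3110 = 31.8561
theta = 39° + 145° = 184° = 184° (mod 360)

31.8561 cis(184°)


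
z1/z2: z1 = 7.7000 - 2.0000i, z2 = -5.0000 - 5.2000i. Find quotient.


Conjugate of z2 = -5.0000 + 5.2000i
Numerator: (7.7000 - 2.0000i)(-5.0000 + 5.2000i) = -28.1000 + 50.0400i
Denominator: (-5)^2 + (-5.2)^2 = 52.04
Result = (-28.1000 + 50.0400i)/52.04

-0.5400 + 0.9616i


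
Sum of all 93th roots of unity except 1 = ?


With w = e^(2*pi*i/93), all 93 of the 93th roots of unity w^0 = 1, w, ..., w^(92) sum to 0: 1 + w + ... + w^(92) = (1 - w^93)/(1 - w) = 0 since w^93 = 1, w ≠ 1.
Removing the root 1: w + w^2 + ... + w^(92) = 0 - 1 = -1

Sum = -1


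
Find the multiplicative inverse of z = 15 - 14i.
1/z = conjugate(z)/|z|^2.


|z|^2 = 225+196 = 421
1/z = (15 + 14i)/421

1/z = 0.0356 + 0.0333i


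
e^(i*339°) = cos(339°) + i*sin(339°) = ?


cos(339°) = 0.9336
sin(339°) = -0.3584

e^(i*339°) = 0.9336 - 0.3584i


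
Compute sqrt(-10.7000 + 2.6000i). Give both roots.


|z| = sqrt(114.49+6.76) = 11.0114
sqrt((|z|+a)/2) = sqrt((11.0114+(-10.7))/2) = sqrt(0.1557) = 0.3946
sqrt((|z|-a)/2) = sqrt((11.0114-(-10.7))/2) = sqrt(10.8557) = 3.2948

±(0.3946 + 3.2948i) i.e. 0.3946 + 3.2948i and -0.3946 - 3.2948i


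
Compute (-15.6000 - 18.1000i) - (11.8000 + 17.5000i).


Real: -15.6 - 11.8 = -27.4
Imag: -18.1 - 17.5 = -35.6

-27.4000 - 35.6000i


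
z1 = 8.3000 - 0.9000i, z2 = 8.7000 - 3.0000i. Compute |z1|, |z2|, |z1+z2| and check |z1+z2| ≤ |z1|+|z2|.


|z1| = sqrt(8.3^2 + (-0.9)^2) = sqrt(69.7) = 8.3487
|z2| = sqrt(8.7^2 + (-3)^2) = sqrt(84.69) = 9.2027
z1+z2 = 17.0000 - 3.9000i
|z1+z2| = sqrt(304.21) = 17.4416
|z1|+|z2| = 8.3487 + 9.2027 = 17.5514

|z1+z2| = 17.4416 ≤ |z1|+|z2| = 17.5514 (verified)


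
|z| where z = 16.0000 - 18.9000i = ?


|z| = sqrt(16^2 + (-18.9)^2) = sqrt(256 + 357.21) = sqrt(613.21) = 24.7631

|z| = 24.7631


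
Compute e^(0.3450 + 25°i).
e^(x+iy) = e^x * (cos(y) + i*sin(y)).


e^0.3450 = 1.4120
cos(25°) = 0.9063
sin(25°) = 0.4226
Real = 1.4120*0.9063 = 1.2797
Imag = 1.4120*0.4226 = 0.5967

1.2797 + 0.5967i


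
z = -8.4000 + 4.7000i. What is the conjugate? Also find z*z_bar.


z_bar = -8.4000 - 4.7000i
z*z_bar = (-8.4)^2 + 4.7^2 = 70.56 + 22.09 = 92.65

z_bar = -8.4000 - 4.7000i, z*z_bar = 92.65


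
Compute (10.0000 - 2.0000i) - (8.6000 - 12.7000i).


Real: 10 - 8.6 = 1.4
Imag: -2 + 12.7 = 10.7

1.4000 + 10.7000i


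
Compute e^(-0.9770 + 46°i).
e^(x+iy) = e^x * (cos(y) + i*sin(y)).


e^-0.9770 = 0.3764
cos(46°) = 0.6947
sin(46°) = 0.71934
Real = 0.3764*0.6947 = 0.2615
Imag = 0.3764*0.71934 = 0.2708

0.2615 + 0.2708i


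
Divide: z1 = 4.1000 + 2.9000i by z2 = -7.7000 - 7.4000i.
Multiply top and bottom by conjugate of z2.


Conjugate of z2 = -7.7000 + 7.4000i
Numerator: (4.1000 + 2.9000i)(-7.7000 + 7.4000i) = -53.0300 + 8.0100i
Denominator: (-7.7)^2 + (-7.4)^2 = 114.05
Result = (-53.0300 + 8.0100i)/114.05

-0.4650 + 0.0702i


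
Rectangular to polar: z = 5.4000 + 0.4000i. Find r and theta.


r = sqrt(29.16+0.16) = sqrt(29.32) = 5.4148
theta = atan2(0.4, 5.4) = 4.2364 degrees

r = 5.4148, theta = 4.2364 degrees


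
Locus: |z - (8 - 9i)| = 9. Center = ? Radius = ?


|z - z0| = r is a circle with center z0 and radius r.
Center = (8, -9), radius = 9

Circle with center (8, -9) and radius 9


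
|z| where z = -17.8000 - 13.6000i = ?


|z| = sqrt((-17.8)^2 + (-13.6)^2) = sqrt(316.84 + 184.96) = sqrt(501.8) = 22.4009

|z| = 22.4009


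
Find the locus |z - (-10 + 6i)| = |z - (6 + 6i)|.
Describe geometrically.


Equal distances means the locus is the perpendicular bisector of z1 and z2.
Midpoint = ((-10+6)/2, (6+6)/2) = (-2.0000, 6.0000)

Perpendicular bisector through (-2.0000, 6.0000)


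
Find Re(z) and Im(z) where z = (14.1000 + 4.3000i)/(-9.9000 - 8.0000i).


Multiply by conjugate: (14.1000 + 4.3000i)(-9.9000 + 8.0000i) / ((-9.9)^2 + (-8)^2)
Numerator real = 14.1*(-9.9) + 4.3*(-8) = -173.99
Numerator imag = 4.3*(-9.9) - 14.1*(-8) = 70.23
Denominator = 162.01
Re(z) = -173.99/162.01 = -1.0739
Im(z) = 70.23/162.01 = 0.4335

Re(z) = -1.0739, Im(z) = 0.4335


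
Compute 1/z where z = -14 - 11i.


|z|^2 = 196+121 = 317
1/z = (-14 + 11i)/317

1/z = -0.0442 + 0.0347i


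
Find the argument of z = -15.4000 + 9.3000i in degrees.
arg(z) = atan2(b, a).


Re = -15.4, Im = 9.3
arg = atan2(9.3, -15.4) = 148.8724 degrees

arg(z) = 148.8724 degrees


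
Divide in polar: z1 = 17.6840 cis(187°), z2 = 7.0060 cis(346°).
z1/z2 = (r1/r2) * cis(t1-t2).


r = 17.6840 / 7.0060 = 2.5241
theta = 187° - 346° = -159° = 201° (mod 360)

2.5241 cis(201°)


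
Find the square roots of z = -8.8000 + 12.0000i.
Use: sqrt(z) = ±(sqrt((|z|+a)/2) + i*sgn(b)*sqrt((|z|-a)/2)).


|z| = sqrt(77.44+144) = 14.8809
sqrt((|z|+a)/2) = sqrt((14.8809+(-8.8))/2) = sqrt(3.0404) = 1.7437
sqrt((|z|-a)/2) = sqrt((14.8809-(-8.8))/2) = sqrt(11.8404) = 3.4410

±(1.7437 + 3.4410i) i.e. 1.7437 + 3.4410i and -1.7437 - 3.4410i


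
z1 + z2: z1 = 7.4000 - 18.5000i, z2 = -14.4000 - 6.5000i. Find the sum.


Real: 7.4 - 14.4 = -7
Imag: -18.5 - 6.5 = -25

-7.0000 - 25.0000i


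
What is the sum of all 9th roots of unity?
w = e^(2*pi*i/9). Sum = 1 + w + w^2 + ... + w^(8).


The sum of all 9th roots of unity is 0.
Geometric series: (1 - w^9)/(1 - w) = (1-1)/(1-w) = 0 since w^9 = 1, w ≠ 1.
Alternatively: coefficient of z^8 in z^9 - 1 is 0.

0


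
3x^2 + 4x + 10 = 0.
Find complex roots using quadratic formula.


disc = 4^2 - 4*3*10 = 16 - 120 = -104
sqrt(|disc|) = sqrt(104) = 10.1980
Real part = -4/(2*3) = -0.6667
Imag part = 10.1980/(2*3) = 1.6997

-0.6667 ± 1.6997i


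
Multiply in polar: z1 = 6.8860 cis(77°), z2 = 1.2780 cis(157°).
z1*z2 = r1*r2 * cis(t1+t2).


r = 6.8860 * 1.2780 = 8.8003
theta = 77° + 157° = 234° = 234° (mod 360)

8.8003 cis(234°)


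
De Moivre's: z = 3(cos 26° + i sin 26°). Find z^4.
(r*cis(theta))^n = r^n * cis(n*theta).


r^4 = 3^4 = 81
n*theta = 4*26° = 104° = 104° (mod 360)
a = 81*cos(104°) = -19.5957
b = 81*sin(104°) = 78.5940

81 cis(104°) = -19.5957 + 78.5940i


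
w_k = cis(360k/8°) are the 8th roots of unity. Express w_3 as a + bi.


Angle = 360*3/8 = 135°
a = cos(135°) = -0.7071
b = sin(135°) = 0.7071

-0.7071 + 0.7071i


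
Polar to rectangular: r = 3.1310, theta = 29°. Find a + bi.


a = 3.1310*cos(29°) = 3.1310*0.8746 = 2.7384
b = 3.1310*sin(29°) = 3.1310*0.4848 = 1.5179

2.7384 + 1.5179i


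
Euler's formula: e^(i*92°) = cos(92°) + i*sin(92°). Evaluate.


cos(92°) = -0.0349
sin(92°) = 0.9994

e^(i*92°) = -0.0349 + 0.9994i


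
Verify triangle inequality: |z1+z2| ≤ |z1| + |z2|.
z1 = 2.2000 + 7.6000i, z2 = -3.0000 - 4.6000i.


|z1| = sqrt(2.2^2 + 7.6^2) = sqrt(62.6) = 7.9120
|z2| = sqrt((-3)^2 + (-4.6)^2) = sqrt(30.16) = 5.4918
z1+z2 = -0.8000 + 3.0000i
|z1+z2| = sqrt(9.64) = 3.1048
|z1|+|z2| = 7.9120 + 5.4918 = 13.4038

|z1+z2| = 3.1048 ≤ |z1|+|z2| = 13.4038 (verified)


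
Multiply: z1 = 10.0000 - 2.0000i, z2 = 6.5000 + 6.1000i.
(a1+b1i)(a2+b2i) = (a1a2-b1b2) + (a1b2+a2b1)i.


Real = 10*6.5 - (-2)*6.1 = 65 - (-12.2) = 77.2
Imag = 10*6.1 + 6.5*(-2) = 61 - (13) = 48

77.2000 + 48.0000i


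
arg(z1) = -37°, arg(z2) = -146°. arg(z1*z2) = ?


arg(z1*z2) = -37° - 146° = -183°
Normalized to (-180°, 180°]: 177°

177°


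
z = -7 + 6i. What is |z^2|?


|z| = sqrt(49+36) = sqrt(85) = 9.2195
|z^2| = |z|^2 = (sqrt(85))^2 = 85

|z^2| = 85


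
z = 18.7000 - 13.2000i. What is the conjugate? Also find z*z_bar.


z_bar = 18.7000 + 13.2000i
z*z_bar = 18.7^2 + (-13.2)^2 = 349.69 + 174.24 = 523.93

z_bar = 18.7000 + 13.2000i, z*z_bar = 523.93


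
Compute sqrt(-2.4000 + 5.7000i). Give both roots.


|z| = sqrt(5.76+32.49) = 6.1847
sqrt((|z|+a)/2) = sqrt((6.1847+(-2.4))/2) = sqrt(1.8923) = 1.3756
sqrt((|z|-a)/2) = sqrt((6.1847-(-2.4))/2) = sqrt(4.2923) = 2.0718

±(1.3756 + 2.0718i) i.e. 1.3756 + 2.0718i and -1.3756 - 2.0718i


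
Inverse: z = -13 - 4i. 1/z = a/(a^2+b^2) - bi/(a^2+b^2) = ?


|z|^2 = 169+16 = 185
1/z = (-13 + 4i)/185

1/z = -0.0703 + 0.0216i


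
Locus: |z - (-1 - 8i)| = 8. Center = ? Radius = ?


|z - z0| = r is a circle with center z0 and radius r.
Center = (-1, -8), radius = 8

Circle with center (-1, -8) and radius 8


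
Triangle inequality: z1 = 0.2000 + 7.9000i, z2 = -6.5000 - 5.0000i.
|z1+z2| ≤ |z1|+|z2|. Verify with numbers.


|z1| = sqrt(0.2^2 + 7.9^2) = sqrt(62.45) = 7.9025
|z2| = sqrt((-6.5)^2 + (-5)^2) = sqrt(67.25) = 8.2006
z1+z2 = -6.3000 + 2.9000i
|z1+z2| = sqrt(48.1) = 6.9354
|z1|+|z2| = 7.9025 + 8.2006 = 16.1031

|z1+z2| = 6.9354 ≤ |z1|+|z2| = 16.1031 (verified)


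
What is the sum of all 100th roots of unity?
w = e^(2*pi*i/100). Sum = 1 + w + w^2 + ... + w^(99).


The sum of all 100th roots of unity is 0.
Geometric series: (1 - w^100)/(1 - w) = (1-1)/(1-w) = 0 since w^100 = 1, w ≠ 1.
Alternatively: coefficient of z^99 in z^100 - 1 is 0.

0


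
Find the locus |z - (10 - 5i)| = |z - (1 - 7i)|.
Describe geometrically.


Equal distances means the locus is the perpendicular bisector of z1 and z2.
Midpoint = ((10+1)/2, (-5+(-7))/2) = (5.5000, -6.0000)

Perpendicular bisector through (5.5000, -6.0000)


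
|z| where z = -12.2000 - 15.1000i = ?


|z| = sqrt((-12.2)^2 + (-15.1)^2) = sqrt(148.84 + 228.01) = sqrt(376.85) = 19.4126

|z| = 19.4126


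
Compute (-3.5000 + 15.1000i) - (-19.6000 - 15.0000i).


Real: -3.5 + 19.6 = 16.1
Imag: 15.1 + 15 = 30.1

16.1000 + 30.1000i


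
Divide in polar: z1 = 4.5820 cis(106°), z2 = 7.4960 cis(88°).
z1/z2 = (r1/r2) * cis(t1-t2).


r = 4.5820 / 7.4960 = 0.6113
theta = 106° - 88° = 18° = 18° (mod 360)

0.6113 cis(18°)


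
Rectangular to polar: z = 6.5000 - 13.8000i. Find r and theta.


r = sqrt(42.25+190.44) = sqrt(232.69) = 15.2542
theta = atan2(-13.8, 6.5) = -64.7789 degrees

r = 15.2542, theta = -64.7789 degrees


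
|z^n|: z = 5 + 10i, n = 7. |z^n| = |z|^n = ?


|z| = sqrt(25+100) = sqrt(125) = 11.1803
|z^7| = |z|^7 = (sqrt(125))^7 = 125^3 * sqrt(125) = 1953125*sqrt(125)

|z^7| = 1953125*sqrt(125) ≈ 21836601.3428


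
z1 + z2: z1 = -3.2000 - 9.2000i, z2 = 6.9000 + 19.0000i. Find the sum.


Real: -3.2 + 6.9 = 3.7
Imag: -9.2 + 19 = 9.8

3.7000 + 9.8000i


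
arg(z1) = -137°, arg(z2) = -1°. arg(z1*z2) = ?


arg(z1*z2) = -137° - 1° = -138°
Normalized to (-180°, 180°]: -138°

-138°


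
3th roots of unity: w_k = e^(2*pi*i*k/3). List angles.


The 3th roots of unity are cis(360k/3°) for k=0..2
Angle step = 360/3 = 120°
Primitive root: cis(120°)
Primitive root = -0.5000 + 0.8660i

3 roots at angles: 0°, 120°, 240°


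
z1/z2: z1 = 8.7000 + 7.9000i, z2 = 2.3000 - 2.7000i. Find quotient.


Conjugate of z2 = 2.3000 + 2.7000i
Numerator: (8.7000 + 7.9000i)(2.3000 + 2.7000i) = -1.3200 + 41.6600i
Denominator: 2.3^2 + (-2.7)^2 = 12.58
Result = (-1.3200 + 41.6600i)/12.58

-0.1049 + 3.3116i


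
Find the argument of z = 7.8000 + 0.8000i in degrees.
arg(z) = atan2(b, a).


Re = 7.8, Im = 0.8
arg = atan2(0.8, 7.8) = 5.8560 degrees

arg(z) = 5.8560 degrees


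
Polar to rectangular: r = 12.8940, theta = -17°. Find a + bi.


a = 12.8940*cos(-17°) = 12.8940*0.956305 = 12.3306
b = 12.8940*sin(-17°) = 12.8940*(-0.29237) = -3.7698

12.3306 - 3.7698i


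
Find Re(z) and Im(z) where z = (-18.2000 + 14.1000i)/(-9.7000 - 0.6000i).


Multiply by conjugate: (-18.2000 + 14.1000i)(-9.7000 + 0.6000i) / ((-9.7)^2 + (-0.6)^2)
Numerator real = -18.2*(-9.7) + 14.1*(-0.6) = 168.08
Numerator imag = 14.1*(-9.7) - (-18.2)*(-0.6) = -147.69
Denominator = 94.45
Re(z) = 168.08/94.45 = 1.7796
Im(z) = -147.69/94.45 = -1.5637

Re(z) = 1.7796, Im(z) = -1.5637


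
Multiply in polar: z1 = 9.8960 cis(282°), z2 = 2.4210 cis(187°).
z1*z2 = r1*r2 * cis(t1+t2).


r = 9.8960 * 2.4210 = 23.9582
theta = 282° + 187° = 469° = 109° (mod 360)

23.9582 cis(109°)


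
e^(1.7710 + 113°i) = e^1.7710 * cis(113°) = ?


e^1.7710 = 5.87673
cos(113°) = -0.39073
sin(113°) = 0.920505
Real = 5.87673*(-0.39073) = -2.2962
Imag = 5.87673*0.920505 = 5.4096

-2.2962 + 5.4096i


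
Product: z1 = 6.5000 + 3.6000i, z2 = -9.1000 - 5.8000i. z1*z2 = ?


Real = 6.5*(-9.1) - 3.6*(-5.8) = -59.15 - (-20.88) = -38.27
Imag = 6.5*(-5.8) - (9.1)*3.6 = -37.7 - (32.76) = -70.46

-38.2700 - 70.4600i


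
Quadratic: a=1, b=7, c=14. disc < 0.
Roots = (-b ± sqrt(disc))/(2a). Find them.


disc = 7^2 - 4*1*14 = 49 - 56 = -7
sqrt(|disc|) = sqrt(7) = 2.6458
Real part = -7/(2*1) = -3.5000
Imag part = 2.6458/(2*1) = 1.3229

-3.5000 ± 1.3229i


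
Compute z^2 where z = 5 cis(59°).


r^2 = 5^2 = 25
n*theta = 2*59° = 118° = 118° (mod 360)
a = 25*cos(118°) = -11.7368
b = 25*sin(118°) = 22.0737

25 cis(118°) = -11.7368 + 22.0737i


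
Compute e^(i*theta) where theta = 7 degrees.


cos(7°) = 0.9925
sin(7°) = 0.1219

e^(i*7°) = 0.9925 + 0.1219i


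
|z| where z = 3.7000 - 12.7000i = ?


|z| = sqrt(3.7^2 + (-12.7)^2) = sqrt(13.69 + 161.29) = sqrt(174.98) = 13.2280

|z| = 13.2280


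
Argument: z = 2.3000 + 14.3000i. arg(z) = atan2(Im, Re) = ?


Re = 2.3, Im = 14.3
arg = atan2(14.3, 2.3) = 80.8628 degrees

arg(z) = 80.8628 degrees


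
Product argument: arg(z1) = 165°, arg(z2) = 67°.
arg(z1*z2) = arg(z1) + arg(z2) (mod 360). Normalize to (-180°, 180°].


arg(z1*z2) = 165° + 67° = 232°
Normalized to (-180°, 180°]: -128°

-128°


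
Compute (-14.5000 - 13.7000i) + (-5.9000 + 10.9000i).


Real: -14.5 - 5.9 = -20.4
Imag: -13.7 + 10.9 = -2.8

-20.4000 - 2.8000i


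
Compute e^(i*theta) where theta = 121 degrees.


cos(121°) = -0.5150
sin(121°) = 0.8572

e^(i*121°) = -0.5150 + 0.8572i


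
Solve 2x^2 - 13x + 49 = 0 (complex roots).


disc = (-13)^2 - 4*2*49 = 169 - 392 = -223
sqrt(|disc|) = sqrt(223) = 14.9332
Real part = 13/(2*2) = 3.2500
Imag part = 14.9332/(2*2) = 3.7333

3.2500 ± 3.7333i


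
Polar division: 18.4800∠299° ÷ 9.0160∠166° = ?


r = 18.4800 / 9.0160 = 2.0497
theta = 299° - 166° = 133° = 133° (mod 360)

2.0497 cis(133°)


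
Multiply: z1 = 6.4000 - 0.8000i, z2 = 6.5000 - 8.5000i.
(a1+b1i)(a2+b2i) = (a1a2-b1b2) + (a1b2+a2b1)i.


Real = 6.4*6.5 - (-0.8)*(-8.5) = 41.6 - 6.8 = 34.8
Imag = 6.4*(-8.5) + 6.5*(-0.8) = -54.4 - (5.2) = -59.6

34.8000 - 59.6000i


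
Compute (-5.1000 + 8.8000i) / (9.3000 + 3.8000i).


Conjugate of z2 = 9.3000 - 3.8000i
Numerator: (-5.1000 + 8.8000i)(9.3000 - 3.8000i) = -13.9900 + 101.2200i
Denominator: 9.3^2 + 3.8^2 = 100.93
Result = (-13.9900 + 101.2200i)/100.93

-0.1386 + 1.0029i


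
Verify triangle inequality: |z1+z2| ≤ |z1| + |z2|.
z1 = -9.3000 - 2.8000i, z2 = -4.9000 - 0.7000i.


|z1| = sqrt((-9.3)^2 + (-2.8)^2) = sqrt(94.33) = 9.7124
|z2| = sqrt((-4.9)^2 + (-0.7)^2) = sqrt(24.5) = 4.9497
z1+z2 = -14.2000 - 3.5000i
|z1+z2| = sqrt(213.89) = 14.6250
|z1|+|z2| = 9.7124 + 4.9497 = 14.6621

|z1+z2| = 14.6250 ≤ |z1|+|z2| = 14.6621 (verified)


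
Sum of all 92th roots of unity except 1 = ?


With w = e^(2*pi*i/92), all 92 of the 92th roots of unity w^0 = 1, w, ..., w^(91) sum to 0: 1 + w + ... + w^(91) = (1 - w^92)/(1 - w) = 0 since w^92 = 1, w ≠ 1.
Removing the root 1: w + w^2 + ... + w^(91) = 0 - 1 = -1

Sum = -1


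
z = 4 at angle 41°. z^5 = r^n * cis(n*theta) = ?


r^5 = 4^5 = 1024
n*theta = 5*41° = 205° = 205° (mod 360)
a = 1024*cos(205°) = -928.0592
b = 1024*sin(205°) = -432.7611

1024 cis(205°) = -928.0592 - 432.7611i


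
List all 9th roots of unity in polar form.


The 9th roots of unity are cis(360k/9°) for k=0..8
Angle step = 360/9 = 40°
Primitive root: cis(40°)
Primitive root = 0.7660 + 0.6428i

9 roots at angles: 0°, 40°, 80°, 120°, 160°, 200°, 240°, 280°, 320°


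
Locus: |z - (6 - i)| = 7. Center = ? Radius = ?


|z - z0| = r is a circle with center z0 and radius r.
Center = (6, -1), radius = 7

Circle with center (6, -1) and radius 7


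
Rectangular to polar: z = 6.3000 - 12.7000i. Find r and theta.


r = sqrt(39.69+161.29) = sqrt(200.98) = 14.1767
theta = atan2(-12.7, 6.3) = -63.6157 degrees

r = 14.1767, theta = -63.6157 degrees


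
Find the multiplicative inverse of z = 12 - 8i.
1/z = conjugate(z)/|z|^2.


|z|^2 = 144+64 = 208
1/z = (12 + 8i)/208

1/z = 0.0577 + 0.0385i


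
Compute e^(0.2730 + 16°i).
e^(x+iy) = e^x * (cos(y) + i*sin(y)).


e^0.2730 = 1.3139
cos(16°) = 0.96126
sin(16°) = 0.27564
Real = 1.3139*0.96126 = 1.2630
Imag = 1.3139*0.27564 = 0.3622

1.2630 + 0.3622i


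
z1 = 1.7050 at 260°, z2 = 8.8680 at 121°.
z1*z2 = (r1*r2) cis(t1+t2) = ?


r = 1.7050 * 8.8680 = 15.1199
theta = 260° + 121° = 381° = 21° (mod 360)

15.1199 cis(21°)


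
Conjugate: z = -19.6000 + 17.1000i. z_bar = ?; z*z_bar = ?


z_bar = -19.6000 - 17.1000i
z*z_bar = (-19.6)^2 + 17.1^2 = 384.16 + 292.41 = 676.57

z_bar = -19.6000 - 17.1000i, z*z_bar = 676.57


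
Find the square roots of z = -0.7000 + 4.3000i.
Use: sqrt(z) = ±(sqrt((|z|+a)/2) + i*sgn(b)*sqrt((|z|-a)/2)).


|z| = sqrt(0.49+18.49) = 4.3566
sqrt((|z|+a)/2) = sqrt((4.3566+(-0.7))/2) = sqrt(1.8283) = 1.3521
sqrt((|z|-a)/2) = sqrt((4.3566-(-0.7))/2) = sqrt(2.5283) = 1.5901

±(1.3521 + 1.5901i) i.e. 1.3521 + 1.5901i and -1.3521 - 1.5901i


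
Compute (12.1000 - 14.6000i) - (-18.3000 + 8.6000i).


Real: 12.1 + 18.3 = 30.4
Imag: -14.6 - 8.6 = -23.2

30.4000 - 23.2000i


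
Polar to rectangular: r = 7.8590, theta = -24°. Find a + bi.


a = 7.8590*cos(-24°) = 7.8590*0.91355 = 7.1796
b = 7.8590*sin(-24°) = 7.8590*(-0.406737) = -3.1965

7.1796 - 3.1965i


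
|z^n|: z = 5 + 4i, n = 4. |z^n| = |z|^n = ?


|z| = sqrt(25+16) = sqrt(41) = 6.4031
|z^4| = |z|^4 = (sqrt(41))^4 = 41^2 = 1681

|z^4| = 1681


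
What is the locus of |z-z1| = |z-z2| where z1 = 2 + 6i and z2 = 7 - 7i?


Equal distances means the locus is the perpendicular bisector of z1 and z2.
Midpoint = ((2+7)/2, (6+(-7))/2) = (4.5000, -0.5000)

Perpendicular bisector through (4.5000, -0.5000)


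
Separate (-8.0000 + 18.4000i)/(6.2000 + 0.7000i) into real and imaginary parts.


Multiply by conjugate: (-8.0000 + 18.4000i)(6.2000 - 0.7000i) / (6.2^2 + 0.7^2)
Numerator real = -8*6.2 + 18.4*0.7 = -36.72
Numerator imag = 18.4*6.2 - (-8)*0.7 = 119.68
Denominator = 38.93
Re(z) = -36.72/38.93 = -0.9432
Im(z) = 119.68/38.93 = 3.0742

Re(z) = -0.9432, Im(z) = 3.0742


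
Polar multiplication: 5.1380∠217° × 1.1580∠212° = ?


r = 5.1380 * 1.1580 = 5.9498
theta = 217° + 212° = 429° = 69° (mod 360)

5.9498 cis(69°)


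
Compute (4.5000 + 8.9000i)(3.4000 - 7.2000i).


Real = 4.5*3.4 - 8.9*(-7.2) = 15.3 - (-64.08) = 79.38
Imag = 4.5*(-7.2) + 3.4*8.9 = -32.4 + 30.26 = -2.14

79.3800 - 2.1400i


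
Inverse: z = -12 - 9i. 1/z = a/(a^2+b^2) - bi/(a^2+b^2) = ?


|z|^2 = 144+81 = 225
1/z = (-12 + 9i)/225

1/z = -0.0533 + 0.0400i


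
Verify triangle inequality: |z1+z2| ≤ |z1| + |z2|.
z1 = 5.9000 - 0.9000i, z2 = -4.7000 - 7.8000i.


|z1| = sqrt(5.9^2 + (-0.9)^2) = sqrt(35.62) = 5.9682
|z2| = sqrt((-4.7)^2 + (-7.8)^2) = sqrt(82.93) = 9.1066
z1+z2 = 1.2000 - 8.7000i
|z1+z2| = sqrt(77.13) = 8.7824
|z1|+|z2| = 5.9682 + 9.1066 = 15.0748

|z1+z2| = 8.7824 ≤ |z1|+|z2| = 15.0748 (verified)


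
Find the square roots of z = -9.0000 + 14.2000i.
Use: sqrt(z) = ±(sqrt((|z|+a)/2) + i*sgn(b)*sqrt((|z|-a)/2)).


|z| = sqrt(81+201.64) = 16.8119
sqrt((|z|+a)/2) = sqrt((16.8119+(-9))/2) = sqrt(3.9060) = 1.9763
sqrt((|z|-a)/2) = sqrt((16.8119-(-9))/2) = sqrt(12.9060) = 3.5925

±(1.9763 + 3.5925i) i.e. 1.9763 + 3.5925i and -1.9763 - 3.5925i


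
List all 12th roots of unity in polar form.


The 12th roots of unity are cis(360k/12°) for k=0..11
Angle step = 360/12 = 30°
Primitive root: cis(30°)
Primitive root = 0.8660 + 0.5000i

12 roots at angles: 0°, 30°, 60°, 90°, 120°, 150°, 180°, 210°, 240°, 270°, 300°, 330°


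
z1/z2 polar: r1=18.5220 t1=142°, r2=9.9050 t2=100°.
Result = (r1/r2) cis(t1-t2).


r = 18.5220 / 9.9050 = 1.8700
theta = 142° - 100° = 42° = 42° (mod 360)

1.8700 cis(42°)


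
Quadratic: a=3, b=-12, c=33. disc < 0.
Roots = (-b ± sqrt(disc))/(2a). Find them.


disc = (-12)^2 - 4*3*33 = 144 - 396 = -252
sqrt(|disc|) = sqrt(252) = 15.8745
Real part = 12/(2*3) = 2.0000
Imag part = 15.8745/(2*3) = 2.6458

2.0000 ± 2.6458i


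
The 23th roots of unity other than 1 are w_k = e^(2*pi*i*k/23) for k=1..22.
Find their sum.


With w = e^(2*pi*i/23), all 23 of the 23th roots of unity w^0 = 1, w, ..., w^(22) sum to 0: 1 + w + ... + w^(22) = (1 - w^23)/(1 - w) = 0 since w^23 = 1, w ≠ 1.
Removing the root 1: w + w^2 + ... + w^(22) = 0 - 1 = -1

Sum = -1


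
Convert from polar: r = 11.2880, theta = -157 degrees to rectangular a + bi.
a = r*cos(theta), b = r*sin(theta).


a = 11.2880*cos(-157°) = 11.2880*(-0.920505) = -10.3907
b = 11.2880*sin(-157°) = 11.2880*(-0.39073) = -4.4106

-10.3907 - 4.4106i


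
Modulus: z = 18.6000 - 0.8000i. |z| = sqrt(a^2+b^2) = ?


|z| = sqrt(18.6^2 + (-0.8)^2) = sqrt(345.96 + 0.64) = sqrt(346.6) = 18.6172

|z| = 18.6172


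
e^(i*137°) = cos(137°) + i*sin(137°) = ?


cos(137°) = -0.7314
sin(137°) = 0.6820

e^(i*137°) = -0.7314 + 0.6820i


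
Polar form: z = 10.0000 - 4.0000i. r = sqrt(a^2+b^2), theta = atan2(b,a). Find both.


r = sqrt(100+16) = sqrt(116) = 10.7703
theta = atan2(-4, 10) = -21.8014 degrees

r = 10.7703, theta = -21.8014 degrees


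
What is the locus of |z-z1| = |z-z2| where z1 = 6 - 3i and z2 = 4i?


Equal distances means the locus is the perpendicular bisector of z1 and z2.
Midpoint = ((6+0)/2, (-3+4)/2) = (3.0000, 0.5000)

Perpendicular bisector through (3.0000, 0.5000)


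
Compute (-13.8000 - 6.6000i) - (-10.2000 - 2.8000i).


Real: -13.8 + 10.2 = -3.6
Imag: -6.6 + 2.8 = -3.8

-3.6000 - 3.8000i


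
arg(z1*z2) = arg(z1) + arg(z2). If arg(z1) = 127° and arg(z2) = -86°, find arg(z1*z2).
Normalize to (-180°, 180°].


arg(z1*z2) = 127° - 86° = 41°
Normalized to (-180°, 180°]: 41°

41°


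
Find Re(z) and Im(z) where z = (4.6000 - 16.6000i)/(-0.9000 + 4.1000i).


Multiply by conjugate: (4.6000 - 16.6000i)(-0.9000 - 4.1000i) / ((-0.9)^2 + 4.1^2)
Numerator real = 4.6*(-0.9) - (16.6)*4.1 = -72.2
Numerator imag = -16.6*(-0.9) - 4.6*4.1 = -3.92
Denominator = 17.62
Re(z) = -72.2/17.62 = -4.0976
Im(z) = -3.92/17.62 = -0.2225

Re(z) = -4.0976, Im(z) = -0.2225


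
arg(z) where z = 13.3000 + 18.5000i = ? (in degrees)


Re = 13.3, Im = 18.5
arg = atan2(18.5, 13.3) = 54.2869 degrees

arg(z) = 54.2869 degrees


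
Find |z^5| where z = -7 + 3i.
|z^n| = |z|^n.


|z| = sqrt(49+9) = sqrt(58) = 7.6158
|z^5| = |z|^5 = (sqrt(58))^5 = 58^2 * sqrt(58) = 3364*sqrt(58)

|z^5| = 3364*sqrt(58) ≈ 25619.4607


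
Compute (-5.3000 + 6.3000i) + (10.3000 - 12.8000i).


Real: -5.3 + 10.3 = 5
Imag: 6.3 - 12.8 = -6.5

5.0000 - 6.5000i


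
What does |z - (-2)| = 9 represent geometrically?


|z - z0| = r is a circle with center z0 and radius r.
Center = (-2, 0), radius = 9

Circle with center (-2, 0) and radius 9


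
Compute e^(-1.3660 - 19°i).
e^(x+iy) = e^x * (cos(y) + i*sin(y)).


e^-1.3660 = 0.2551
cos(-19°) = 0.9455
sin(-19°) = -0.3256
Real = 0.2551*0.9455 = 0.2412
Imag = 0.2551*(-0.3256) = -0.0831

0.2412 - 0.0831i


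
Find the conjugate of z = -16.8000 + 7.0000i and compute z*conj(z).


z_bar = -16.8000 - 7.0000i
z*z_bar = (-16.8)^2 + 7^2 = 282.24 + 49 = 331.24

z_bar = -16.8000 - 7.0000i, z*z_bar = 331.24


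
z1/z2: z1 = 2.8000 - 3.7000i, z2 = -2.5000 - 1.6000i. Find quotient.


Conjugate of z2 = -2.5000 + 1.6000i
Numerator: (2.8000 - 3.7000i)(-2.5000 + 1.6000i) = -1.0800 + 13.7300i
Denominator: (-2.5)^2 + (-1.6)^2 = 8.81
Result = (-1.0800 + 13.7300i)/8.81

-0.1226 + 1.5585i


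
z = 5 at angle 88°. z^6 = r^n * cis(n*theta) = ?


r^6 = 5^6 = 15625
n*theta = 6*88° = 528° = 168° (mod 360)
a = 15625*cos(168°) = -15283.5563
b = 15625*sin(168°) = 3248.6202

15625 cis(168°) = -15283.5563 + 3248.6202i


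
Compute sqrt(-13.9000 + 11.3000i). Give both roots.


|z| = sqrt(193.21+127.69) = 17.9137
sqrt((|z|+a)/2) = sqrt((17.9137+(-13.9))/2) = sqrt(2.0068) = 1.4166
sqrt((|z|-a)/2) = sqrt((17.9137-(-13.9))/2) = sqrt(15.9068) = 3.9883

±(1.4166 + 3.9883i) i.e. 1.4166 + 3.9883i and -1.4166 - 3.9883i


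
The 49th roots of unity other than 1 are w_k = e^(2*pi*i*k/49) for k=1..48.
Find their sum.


With w = e^(2*pi*i/49), all 49 of the 49th roots of unity w^0 = 1, w, ..., w^(48) sum to 0: 1 + w + ... + w^(48) = (1 - w^49)/(1 - w) = 0 since w^49 = 1, w ≠ 1.
Removing the root 1: w + w^2 + ... + w^(48) = 0 - 1 = -1

Sum = -1


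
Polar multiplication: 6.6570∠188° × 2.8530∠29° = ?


r = 6.6570 * 2.8530 = 18.9924
theta = 188° + 29° = 217° = 217° (mod 360)

18.9924 cis(217°)


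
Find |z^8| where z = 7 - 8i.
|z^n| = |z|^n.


|z| = sqrt(49+64) = sqrt(113) = 10.6301
|z^8| = |z|^8 = (sqrt(113))^8 = 113^4 = 163047361

|z^8| = 163047361


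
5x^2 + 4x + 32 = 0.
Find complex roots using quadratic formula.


disc = 4^2 - 4*5*32 = 16 - 640 = -624
sqrt(|disc|) = sqrt(624) = 24.9800
Real part = -4/(2*5) = -0.4000
Imag part = 24.9800/(2*5) = 2.4980

-0.4000 ± 2.4980i


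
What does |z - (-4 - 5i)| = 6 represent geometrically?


|z - z0| = r is a circle with center z0 and radius r.
Center = (-4, -5), radius = 6

Circle with center (-4, -5) and radius 6


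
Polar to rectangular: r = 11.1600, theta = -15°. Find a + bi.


a = 11.1600*cos(-15°) = 11.1600*0.965926 = 10.7797
b = 11.1600*sin(-15°) = 11.1600*(-0.25882) = -2.8884

10.7797 - 2.8884i


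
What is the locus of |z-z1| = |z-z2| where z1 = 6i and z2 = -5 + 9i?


Equal distances means the locus is the perpendicular bisector of z1 and z2.
Midpoint = ((0+(-5))/2, (6+9)/2) = (-2.5000, 7.5000)

Perpendicular bisector through (-2.5000, 7.5000)


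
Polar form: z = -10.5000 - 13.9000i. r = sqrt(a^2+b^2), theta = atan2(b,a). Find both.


r = sqrt(110.25+193.21) = sqrt(303.46) = 17.4201
theta = atan2(-13.9, -10.5) = -127.0672 degrees

r = 17.4201, theta = -127.0672 degrees


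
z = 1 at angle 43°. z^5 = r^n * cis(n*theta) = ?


r^5 = 1^5 = 1
n*theta = 5*43° = 215° = 215° (mod 360)
a = 1*cos(215°) = -0.8192
b = 1*sin(215°) = -0.5736

1 cis(215°) = -0.8192 - 0.5736i


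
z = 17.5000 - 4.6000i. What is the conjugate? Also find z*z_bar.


z_bar = 17.5000 + 4.6000i
z*z_bar = 17.5^2 + (-4.6)^2 = 306.25 + 21.16 = 327.41

z_bar = 17.5000 + 4.6000i, z*z_bar = 327.41


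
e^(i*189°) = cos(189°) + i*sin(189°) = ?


cos(189°) = -0.9877
sin(189°) = -0.1564

e^(i*189°) = -0.9877 - 0.1564i


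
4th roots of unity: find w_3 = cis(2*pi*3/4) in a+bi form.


Angle = 360*3/4 = 270°
a = cos(270°) = 0
b = sin(270°) = -1.0000

0 - 1.0000i


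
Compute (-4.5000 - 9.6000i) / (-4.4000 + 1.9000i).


Conjugate of z2 = -4.4000 - 1.9000i
Numerator: (-4.5000 - 9.6000i)(-4.4000 - 1.9000i) = 1.5600 + 50.7900i
Denominator: (-4.4)^2 + 1.9^2 = 22.97
Result = (1.5600 + 50.7900i)/22.97

0.0679 + 2.2111i


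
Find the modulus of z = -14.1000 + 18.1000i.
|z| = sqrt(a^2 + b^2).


|z| = sqrt((-14.1)^2 + 18.1^2) = sqrt(198.81 + 327.61) = sqrt(526.42) = 22.9438

|z| = 22.9438


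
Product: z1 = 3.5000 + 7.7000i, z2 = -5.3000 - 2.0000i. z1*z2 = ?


Real = 3.5*(-5.3) - 7.7*(-2) = -18.55 - (-15.4) = -3.15
Imag = 3.5*(-2) - (5.3)*7.7 = -7 - (40.81) = -47.81

-3.1500 - 47.8100i


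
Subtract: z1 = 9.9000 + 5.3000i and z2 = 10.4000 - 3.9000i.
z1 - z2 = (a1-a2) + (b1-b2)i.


Real: 9.9 - 10.4 = -0.5
Imag: 5.3 + 3.9 = 9.2

-0.5000 + 9.2000i


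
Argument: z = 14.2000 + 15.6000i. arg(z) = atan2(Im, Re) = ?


Re = 14.2, Im = 15.6
arg = atan2(15.6, 14.2) = 47.6898 degrees

arg(z) = 47.6898 degrees


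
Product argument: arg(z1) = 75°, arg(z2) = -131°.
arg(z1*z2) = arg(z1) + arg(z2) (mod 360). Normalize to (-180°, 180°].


arg(z1*z2) = 75° - 131° = -56°
Normalized to (-180°, 180°]: -56°

-56°


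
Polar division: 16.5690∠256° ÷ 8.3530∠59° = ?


r = 16.5690 / 8.3530 = 1.9836
theta = 256° - 59° = 197° = 197° (mod 360)

1.9836 cis(197°)


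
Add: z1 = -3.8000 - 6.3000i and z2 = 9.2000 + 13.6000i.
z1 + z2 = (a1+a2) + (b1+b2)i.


Real: -3.8 + 9.2 = 5.4
Imag: -6.3 + 13.6 = 7.3

5.4000 + 7.3000i


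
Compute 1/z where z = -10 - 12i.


|z|^2 = 100+144 = 244
1/z = (-10 + 12i)/244

1/z = -0.0410 + 0.0492i


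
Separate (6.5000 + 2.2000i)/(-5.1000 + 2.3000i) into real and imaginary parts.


Multiply by conjugate: (6.5000 + 2.2000i)(-5.1000 - 2.3000i) / ((-5.1)^2 + 2.3^2)
Numerator real = 6.5*(-5.1) + 2.2*2.3 = -28.09
Numerator imag = 2.2*(-5.1) - 6.5*2.3 = -26.17
Denominator = 31.3
Re(z) = -28.09/31.3 = -0.8974
Im(z) = -26.17/31.3 = -0.8361

Re(z) = -0.8974, Im(z) = -0.8361


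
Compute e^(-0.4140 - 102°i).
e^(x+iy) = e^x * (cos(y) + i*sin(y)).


e^-0.4140 = 0.6610
cos(-102°) = -0.2079
sin(-102°) = -0.97815
Real = 0.6610*(-0.2079) = -0.1374
Imag = 0.6610*(-0.97815) = -0.6466

-0.1374 - 0.6466i


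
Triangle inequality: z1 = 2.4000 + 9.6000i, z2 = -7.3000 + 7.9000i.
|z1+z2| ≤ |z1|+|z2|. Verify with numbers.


|z1| = sqrt(2.4^2 + 9.6^2) = sqrt(97.92) = 9.8955
|z2| = sqrt((-7.3)^2 + 7.9^2) = sqrt(115.7) = 10.7564
z1+z2 = -4.9000 + 17.5000i
|z1+z2| = sqrt(330.26) = 18.1731
|z1|+|z2| = 9.8955 + 10.7564 = 20.6519

|z1+z2| = 18.1731 ≤ |z1|+|z2| = 20.6519 (verified)


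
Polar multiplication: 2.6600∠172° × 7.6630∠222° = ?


r = 2.6600 * 7.6630 = 20.3836
theta = 172° + 222° = 394° = 34° (mod 360)

20.3836 cis(34°)


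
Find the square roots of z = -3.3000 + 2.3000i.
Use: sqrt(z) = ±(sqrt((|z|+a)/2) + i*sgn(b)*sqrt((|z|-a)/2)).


|z| = sqrt(10.89+5.29) = 4.0224
sqrt((|z|+a)/2) = sqrt((4.0224+(-3.3))/2) = sqrt(0.3612) = 0.6010
sqrt((|z|-a)/2) = sqrt((4.0224-(-3.3))/2) = sqrt(3.6612) = 1.9134

±(0.6010 + 1.9134i) i.e. 0.6010 + 1.9134i and -0.6010 - 1.9134i


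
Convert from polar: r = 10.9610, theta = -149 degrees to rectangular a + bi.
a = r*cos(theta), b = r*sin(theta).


a = 10.9610*cos(-149°) = 10.9610*(-0.85717) = -9.3954
b = 10.9610*sin(-149°) = 10.9610*(-0.515038) = -5.6453

-9.3954 - 5.6453i


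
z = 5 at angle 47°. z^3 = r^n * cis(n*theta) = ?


r^3 = 5^3 = 125
n*theta = 3*47° = 141° = 141° (mod 360)
a = 125*cos(141°) = -97.1432
b = 125*sin(141°) = 78.6650

125 cis(141°) = -97.1432 + 78.6650i


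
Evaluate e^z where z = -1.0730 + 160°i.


e^-1.0730 = 0.3420
cos(160°) = -0.9397
sin(160°) = 0.342
Real = 0.3420*(-0.9397) = -0.3214
Imag = 0.3420*0.342 = 0.1170

-0.3214 + 0.1170i


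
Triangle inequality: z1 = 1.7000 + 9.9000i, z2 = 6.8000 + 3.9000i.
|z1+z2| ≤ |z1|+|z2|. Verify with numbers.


|z1| = sqrt(1.7^2 + 9.9^2) = sqrt(100.9) = 10.0449
|z2| = sqrt(6.8^2 + 3.9^2) = sqrt(61.45) = 7.8390
z1+z2 = 8.5000 + 13.8000i
|z1+z2| = sqrt(262.69) = 16.2077
|z1|+|z2| = 10.0449 + 7.8390 = 17.8839

|z1+z2| = 16.2077 ≤ |z1|+|z2| = 17.8839 (verified)
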